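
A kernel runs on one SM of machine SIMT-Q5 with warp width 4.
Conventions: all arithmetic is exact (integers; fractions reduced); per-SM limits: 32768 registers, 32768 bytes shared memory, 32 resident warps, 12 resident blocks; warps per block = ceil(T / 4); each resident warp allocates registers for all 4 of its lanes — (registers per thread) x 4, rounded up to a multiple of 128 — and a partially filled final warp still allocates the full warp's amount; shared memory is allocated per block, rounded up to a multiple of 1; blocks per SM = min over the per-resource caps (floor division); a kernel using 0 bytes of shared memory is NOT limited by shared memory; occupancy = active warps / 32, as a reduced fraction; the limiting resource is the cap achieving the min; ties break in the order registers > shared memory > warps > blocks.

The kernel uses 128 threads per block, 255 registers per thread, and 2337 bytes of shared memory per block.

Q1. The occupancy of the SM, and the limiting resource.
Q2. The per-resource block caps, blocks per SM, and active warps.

Answer: occupancy 1, limited by registers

registers: 1 block
shared memory: 14 blocks
warps: 1 block
blocks: 12 blocks

Answer: 1 block, 32 active warps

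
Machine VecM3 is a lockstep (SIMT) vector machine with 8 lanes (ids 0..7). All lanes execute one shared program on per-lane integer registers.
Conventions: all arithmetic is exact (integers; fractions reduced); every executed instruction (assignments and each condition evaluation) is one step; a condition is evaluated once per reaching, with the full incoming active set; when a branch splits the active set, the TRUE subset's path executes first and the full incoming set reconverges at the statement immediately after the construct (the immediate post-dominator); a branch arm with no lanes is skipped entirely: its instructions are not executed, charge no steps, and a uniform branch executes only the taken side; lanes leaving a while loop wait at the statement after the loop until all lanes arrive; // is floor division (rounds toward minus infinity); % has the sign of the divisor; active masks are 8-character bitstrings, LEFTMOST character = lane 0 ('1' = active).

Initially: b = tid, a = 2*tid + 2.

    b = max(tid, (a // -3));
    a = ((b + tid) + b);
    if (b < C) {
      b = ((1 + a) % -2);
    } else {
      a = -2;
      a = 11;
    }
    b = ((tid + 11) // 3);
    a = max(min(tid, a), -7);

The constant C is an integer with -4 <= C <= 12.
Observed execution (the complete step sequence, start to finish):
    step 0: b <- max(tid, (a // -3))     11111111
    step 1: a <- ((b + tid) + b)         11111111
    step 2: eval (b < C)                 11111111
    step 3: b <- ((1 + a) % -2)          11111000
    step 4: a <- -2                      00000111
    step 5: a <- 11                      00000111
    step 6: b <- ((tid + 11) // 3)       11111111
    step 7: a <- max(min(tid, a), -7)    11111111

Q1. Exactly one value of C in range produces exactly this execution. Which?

Answer: C = 5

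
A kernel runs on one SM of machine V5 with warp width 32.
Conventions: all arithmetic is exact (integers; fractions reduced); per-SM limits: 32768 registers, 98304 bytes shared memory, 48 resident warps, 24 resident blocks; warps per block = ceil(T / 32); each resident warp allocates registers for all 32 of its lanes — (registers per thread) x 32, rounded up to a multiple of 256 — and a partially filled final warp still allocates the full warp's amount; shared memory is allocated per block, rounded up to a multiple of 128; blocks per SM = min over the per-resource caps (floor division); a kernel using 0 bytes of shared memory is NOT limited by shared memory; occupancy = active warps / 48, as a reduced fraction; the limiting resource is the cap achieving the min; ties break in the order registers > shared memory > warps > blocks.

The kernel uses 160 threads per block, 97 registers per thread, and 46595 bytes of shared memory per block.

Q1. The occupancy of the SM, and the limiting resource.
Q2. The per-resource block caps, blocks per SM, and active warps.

Answer: occupancy 5/48, limited by registers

registers: 1 block
shared memory: 2 blocks
warps: 9 blocks
blocks: 24 blocks

Answer: 1 block, 5 active warps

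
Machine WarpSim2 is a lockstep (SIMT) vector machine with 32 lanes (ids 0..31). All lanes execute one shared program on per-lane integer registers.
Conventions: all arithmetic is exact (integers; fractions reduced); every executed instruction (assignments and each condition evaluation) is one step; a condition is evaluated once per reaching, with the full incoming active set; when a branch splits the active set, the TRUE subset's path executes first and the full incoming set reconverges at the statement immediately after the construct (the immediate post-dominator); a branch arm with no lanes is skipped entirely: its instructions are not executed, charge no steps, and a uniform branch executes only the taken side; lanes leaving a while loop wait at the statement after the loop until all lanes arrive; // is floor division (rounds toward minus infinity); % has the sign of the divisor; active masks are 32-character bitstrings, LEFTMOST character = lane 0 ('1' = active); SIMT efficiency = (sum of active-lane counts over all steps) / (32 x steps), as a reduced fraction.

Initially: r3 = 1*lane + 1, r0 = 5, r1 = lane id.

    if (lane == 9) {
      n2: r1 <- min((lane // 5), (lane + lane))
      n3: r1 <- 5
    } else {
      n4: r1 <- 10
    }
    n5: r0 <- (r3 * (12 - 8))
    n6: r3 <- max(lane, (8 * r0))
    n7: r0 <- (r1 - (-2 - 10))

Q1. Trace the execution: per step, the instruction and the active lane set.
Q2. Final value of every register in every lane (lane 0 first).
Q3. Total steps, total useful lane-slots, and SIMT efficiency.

step 0: eval (lane == 9)             11111111111111111111111111111111
step 1: r1 <- min((lane // 5), (lane + lane)) 00000000010000000000000000000000
step 2: r1 <- 5                      00000000010000000000000000000000
step 3: r1 <- 10                     11111111101111111111111111111111
step 4: r0 <- (r3 * (12 - 8))        11111111111111111111111111111111
step 5: r3 <- max(lane, (8 * r0))    11111111111111111111111111111111
step 6: r0 <- (r1 - (-2 - 10))       11111111111111111111111111111111

Answer: 7 steps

r3: 32,64,96,128,160,192,224,256,288,320,352,384,416,448,480,512,544,576,608,640,672,704,736,768,800,832,864,896,928,960,992,1024
r0: 22,22,22,22,22,22,22,22,22,17,22,22,22,22,22,22,22,22,22,22,22,22,22,22,22,22,22,22,22,22,22,22
r1: 10,10,10,10,10,10,10,10,10,5,10,10,10,10,10,10,10,10,10,10,10,10,10,10,10,10,10,10,10,10,10,10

steps = 7; useful = 161; efficiency = 161/224 = 23/32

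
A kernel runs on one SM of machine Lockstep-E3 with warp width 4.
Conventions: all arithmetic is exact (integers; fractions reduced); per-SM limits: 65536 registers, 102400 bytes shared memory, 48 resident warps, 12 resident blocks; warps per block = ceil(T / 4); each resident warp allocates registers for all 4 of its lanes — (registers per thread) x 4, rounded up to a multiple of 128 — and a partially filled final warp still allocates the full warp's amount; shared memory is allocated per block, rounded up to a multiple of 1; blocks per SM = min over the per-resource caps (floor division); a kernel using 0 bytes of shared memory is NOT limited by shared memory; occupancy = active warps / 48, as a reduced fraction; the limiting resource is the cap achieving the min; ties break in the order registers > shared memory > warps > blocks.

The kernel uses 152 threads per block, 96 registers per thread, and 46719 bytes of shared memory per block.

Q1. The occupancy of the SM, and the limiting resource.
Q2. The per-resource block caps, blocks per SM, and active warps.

Answer: occupancy 19/24, limited by warps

registers: 4 blocks
shared memory: 2 blocks
warps: 1 block
blocks: 12 blocks

Answer: 1 block, 38 active warps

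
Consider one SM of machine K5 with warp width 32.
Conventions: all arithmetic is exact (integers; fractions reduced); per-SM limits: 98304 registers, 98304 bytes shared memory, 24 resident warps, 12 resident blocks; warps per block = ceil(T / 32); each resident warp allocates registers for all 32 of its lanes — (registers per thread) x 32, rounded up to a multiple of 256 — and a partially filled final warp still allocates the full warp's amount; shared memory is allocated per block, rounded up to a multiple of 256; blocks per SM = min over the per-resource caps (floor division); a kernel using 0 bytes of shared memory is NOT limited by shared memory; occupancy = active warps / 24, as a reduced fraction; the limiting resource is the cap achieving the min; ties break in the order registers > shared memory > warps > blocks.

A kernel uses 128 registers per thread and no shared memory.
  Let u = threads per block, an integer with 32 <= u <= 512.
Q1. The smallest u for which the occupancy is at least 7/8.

Answer: u = 33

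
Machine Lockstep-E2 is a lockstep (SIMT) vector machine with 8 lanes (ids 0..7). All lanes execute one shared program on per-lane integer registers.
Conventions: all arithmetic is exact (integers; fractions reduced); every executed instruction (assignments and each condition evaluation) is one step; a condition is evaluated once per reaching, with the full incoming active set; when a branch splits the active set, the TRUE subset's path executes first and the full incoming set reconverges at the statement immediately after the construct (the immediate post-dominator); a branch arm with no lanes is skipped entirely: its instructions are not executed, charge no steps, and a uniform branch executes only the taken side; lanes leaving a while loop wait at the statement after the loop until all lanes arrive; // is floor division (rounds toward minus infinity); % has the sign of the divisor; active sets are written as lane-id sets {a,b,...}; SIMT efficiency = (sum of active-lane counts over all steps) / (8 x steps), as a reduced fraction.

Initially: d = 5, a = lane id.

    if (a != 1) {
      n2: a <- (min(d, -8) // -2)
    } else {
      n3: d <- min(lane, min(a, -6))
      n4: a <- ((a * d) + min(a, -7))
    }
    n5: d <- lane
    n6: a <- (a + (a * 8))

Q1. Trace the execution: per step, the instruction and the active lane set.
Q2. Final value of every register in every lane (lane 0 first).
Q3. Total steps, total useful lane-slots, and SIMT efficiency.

step 0: eval (a != 1)                {0,1,2,3,4,5,6,7}
step 1: a <- (min(d, -8) // -2)      {0,2,3,4,5,6,7}
step 2: d <- min(lane, min(a, -6))   {1}
step 3: a <- ((a * d) + min(a, -7))  {1}
step 4: d <- lane                    {0,1,2,3,4,5,6,7}
step 5: a <- (a + (a * 8))           {0,1,2,3,4,5,6,7}

Answer: 6 steps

d: 0,1,2,3,4,5,6,7
a: 36,-117,36,36,36,36,36,36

steps = 6; useful = 33; efficiency = 33/48 = 11/16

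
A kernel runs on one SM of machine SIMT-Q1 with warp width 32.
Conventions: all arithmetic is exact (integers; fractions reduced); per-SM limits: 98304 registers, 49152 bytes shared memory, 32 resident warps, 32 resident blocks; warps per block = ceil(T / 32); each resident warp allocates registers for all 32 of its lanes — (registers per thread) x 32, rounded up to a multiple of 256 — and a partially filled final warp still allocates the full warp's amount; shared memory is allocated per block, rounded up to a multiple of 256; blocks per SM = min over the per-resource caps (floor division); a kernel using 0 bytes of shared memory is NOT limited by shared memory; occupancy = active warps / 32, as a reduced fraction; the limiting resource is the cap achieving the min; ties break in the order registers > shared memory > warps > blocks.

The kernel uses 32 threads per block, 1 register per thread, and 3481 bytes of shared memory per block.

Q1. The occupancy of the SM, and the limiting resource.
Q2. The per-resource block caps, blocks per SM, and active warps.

Answer: occupancy 13/32, limited by shared memory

registers: 384 blocks
shared memory: 13 blocks
warps: 32 blocks
blocks: 32 blocks

Answer: 13 blocks, 13 active warps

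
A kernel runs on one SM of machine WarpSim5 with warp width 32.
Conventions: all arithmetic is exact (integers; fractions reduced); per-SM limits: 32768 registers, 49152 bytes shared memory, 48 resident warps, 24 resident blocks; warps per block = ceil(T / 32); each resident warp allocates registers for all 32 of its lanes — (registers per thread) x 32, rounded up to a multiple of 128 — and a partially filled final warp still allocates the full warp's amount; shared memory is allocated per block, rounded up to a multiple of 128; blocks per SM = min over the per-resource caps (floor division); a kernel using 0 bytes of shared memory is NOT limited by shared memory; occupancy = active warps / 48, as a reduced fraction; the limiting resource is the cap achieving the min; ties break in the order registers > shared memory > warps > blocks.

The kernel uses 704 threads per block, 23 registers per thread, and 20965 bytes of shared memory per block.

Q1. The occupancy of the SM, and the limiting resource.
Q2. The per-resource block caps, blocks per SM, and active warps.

Answer: occupancy 11/24, limited by registers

registers: 1 block
shared memory: 2 blocks
warps: 2 blocks
blocks: 24 blocks

Answer: 1 block, 22 active warps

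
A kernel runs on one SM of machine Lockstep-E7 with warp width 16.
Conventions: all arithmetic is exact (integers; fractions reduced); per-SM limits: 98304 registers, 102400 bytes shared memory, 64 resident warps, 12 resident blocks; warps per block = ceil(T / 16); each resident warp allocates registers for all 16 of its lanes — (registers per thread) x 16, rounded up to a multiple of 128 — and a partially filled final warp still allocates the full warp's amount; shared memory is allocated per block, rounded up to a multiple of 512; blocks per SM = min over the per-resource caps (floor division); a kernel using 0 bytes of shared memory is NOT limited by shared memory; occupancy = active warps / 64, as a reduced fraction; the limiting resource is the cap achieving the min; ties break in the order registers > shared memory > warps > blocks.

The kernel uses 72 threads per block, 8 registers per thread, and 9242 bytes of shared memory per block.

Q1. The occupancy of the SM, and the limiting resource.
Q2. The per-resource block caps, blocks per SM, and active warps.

Answer: occupancy 25/32, limited by shared memory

registers: 153 blocks
shared memory: 10 blocks
warps: 12 blocks
blocks: 12 blocks

Answer: 10 blocks, 50 active warps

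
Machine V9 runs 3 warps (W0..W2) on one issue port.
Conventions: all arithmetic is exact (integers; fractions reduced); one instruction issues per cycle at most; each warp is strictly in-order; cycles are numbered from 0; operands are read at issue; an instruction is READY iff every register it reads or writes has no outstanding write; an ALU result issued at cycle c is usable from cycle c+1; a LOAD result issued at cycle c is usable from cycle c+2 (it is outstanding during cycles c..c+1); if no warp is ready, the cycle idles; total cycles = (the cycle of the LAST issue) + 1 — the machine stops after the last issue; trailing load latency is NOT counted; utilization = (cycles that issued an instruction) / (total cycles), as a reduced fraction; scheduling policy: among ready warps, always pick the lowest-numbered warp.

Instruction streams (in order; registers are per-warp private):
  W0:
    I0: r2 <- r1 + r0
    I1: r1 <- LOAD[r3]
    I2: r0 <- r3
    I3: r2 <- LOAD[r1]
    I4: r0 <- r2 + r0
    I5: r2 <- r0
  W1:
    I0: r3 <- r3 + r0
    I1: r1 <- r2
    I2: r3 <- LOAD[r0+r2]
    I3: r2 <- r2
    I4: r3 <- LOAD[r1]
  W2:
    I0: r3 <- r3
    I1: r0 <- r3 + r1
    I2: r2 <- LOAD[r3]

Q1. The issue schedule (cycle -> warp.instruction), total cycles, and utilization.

cycle 0: W0.I0
cycle 1: W0.I1
cycle 2: W0.I2
cycle 3: W0.I3
cycle 4: W1.I0
cycle 5: W0.I4
cycle 6: W0.I5
cycle 7: W1.I1
cycle 8: W1.I2
cycle 9: W1.I3
cycle 10: W1.I4
cycle 11: W2.I0
cycle 12: W2.I1
cycle 13: W2.I2

Answer: 14 cycles, utilization 1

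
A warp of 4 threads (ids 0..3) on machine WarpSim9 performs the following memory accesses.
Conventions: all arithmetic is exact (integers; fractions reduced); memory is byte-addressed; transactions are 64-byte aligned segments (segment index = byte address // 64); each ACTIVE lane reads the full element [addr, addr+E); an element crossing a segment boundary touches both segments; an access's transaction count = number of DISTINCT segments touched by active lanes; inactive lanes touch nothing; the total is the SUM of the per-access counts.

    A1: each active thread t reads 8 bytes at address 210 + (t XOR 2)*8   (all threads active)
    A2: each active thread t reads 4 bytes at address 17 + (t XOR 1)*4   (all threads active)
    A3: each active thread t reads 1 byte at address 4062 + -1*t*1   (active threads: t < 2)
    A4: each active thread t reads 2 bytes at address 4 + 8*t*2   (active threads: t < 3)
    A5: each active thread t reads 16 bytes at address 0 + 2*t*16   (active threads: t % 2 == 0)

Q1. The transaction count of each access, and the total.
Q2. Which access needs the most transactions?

A1: 1 transaction
A2: 1 transaction
A3: 1 transaction
A4: 1 transaction
A5: 2 transactions

Answer: 1,1,1,1,2; total 6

Answer: A5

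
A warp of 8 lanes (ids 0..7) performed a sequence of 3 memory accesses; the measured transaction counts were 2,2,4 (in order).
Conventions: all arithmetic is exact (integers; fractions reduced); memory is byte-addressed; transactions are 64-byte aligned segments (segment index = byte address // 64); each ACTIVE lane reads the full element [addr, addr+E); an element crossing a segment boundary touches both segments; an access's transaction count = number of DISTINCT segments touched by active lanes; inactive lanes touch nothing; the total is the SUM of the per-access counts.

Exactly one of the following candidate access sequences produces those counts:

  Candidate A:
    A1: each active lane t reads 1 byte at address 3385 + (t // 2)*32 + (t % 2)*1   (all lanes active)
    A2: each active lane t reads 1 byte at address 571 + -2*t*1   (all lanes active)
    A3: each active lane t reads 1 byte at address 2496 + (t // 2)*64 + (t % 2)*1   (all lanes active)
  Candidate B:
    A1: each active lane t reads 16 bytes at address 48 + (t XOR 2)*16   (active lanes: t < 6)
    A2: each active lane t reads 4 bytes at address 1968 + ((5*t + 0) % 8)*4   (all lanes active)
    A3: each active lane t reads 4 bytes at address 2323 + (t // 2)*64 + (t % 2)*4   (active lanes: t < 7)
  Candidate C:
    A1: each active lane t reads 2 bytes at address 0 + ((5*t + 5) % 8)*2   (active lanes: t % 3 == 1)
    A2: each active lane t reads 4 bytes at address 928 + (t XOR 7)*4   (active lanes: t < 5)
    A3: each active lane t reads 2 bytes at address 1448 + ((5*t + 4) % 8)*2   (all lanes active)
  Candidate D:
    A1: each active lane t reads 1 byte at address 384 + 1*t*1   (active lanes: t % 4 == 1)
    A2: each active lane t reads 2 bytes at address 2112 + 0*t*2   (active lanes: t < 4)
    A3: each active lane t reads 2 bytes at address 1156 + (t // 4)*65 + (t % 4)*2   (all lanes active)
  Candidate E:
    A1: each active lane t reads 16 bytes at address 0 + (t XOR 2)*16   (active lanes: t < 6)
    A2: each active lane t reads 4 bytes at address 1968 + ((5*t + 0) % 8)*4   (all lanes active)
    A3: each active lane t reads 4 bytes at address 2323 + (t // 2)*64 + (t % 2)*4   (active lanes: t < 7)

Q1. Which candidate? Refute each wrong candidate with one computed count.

A: A1 gives 3 transactions, not 2
B: A1 gives 3 transactions, not 2
C: A1 gives 1 transaction, not 2
D: A1 gives 1 transaction, not 2
E: all counts match (2,2,4)

Answer: E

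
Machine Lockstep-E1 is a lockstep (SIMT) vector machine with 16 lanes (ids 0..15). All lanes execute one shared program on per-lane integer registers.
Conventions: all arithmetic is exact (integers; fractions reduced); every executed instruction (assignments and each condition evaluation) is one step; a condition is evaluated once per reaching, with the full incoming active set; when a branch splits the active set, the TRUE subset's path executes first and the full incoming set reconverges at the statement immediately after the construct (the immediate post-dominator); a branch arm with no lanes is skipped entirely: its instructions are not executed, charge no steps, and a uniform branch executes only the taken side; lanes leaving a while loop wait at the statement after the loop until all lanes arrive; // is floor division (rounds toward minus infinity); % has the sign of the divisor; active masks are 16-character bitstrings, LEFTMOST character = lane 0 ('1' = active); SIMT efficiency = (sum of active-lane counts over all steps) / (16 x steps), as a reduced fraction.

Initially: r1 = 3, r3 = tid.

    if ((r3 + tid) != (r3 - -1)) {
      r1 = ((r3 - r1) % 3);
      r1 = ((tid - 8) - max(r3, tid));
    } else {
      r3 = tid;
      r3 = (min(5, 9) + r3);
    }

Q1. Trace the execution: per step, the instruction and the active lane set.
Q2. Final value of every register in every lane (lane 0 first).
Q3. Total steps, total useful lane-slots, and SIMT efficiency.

step 0: eval ((r3 + tid) != (r3 - -1)) 1111111111111111
step 1: r1 <- ((r3 - r1) % 3)        1011111111111111
step 2: r1 <- ((tid - 8) - max(r3, tid)) 1011111111111111
step 3: r3 <- tid                    0100000000000000
step 4: r3 <- (min(5, 9) + r3)       0100000000000000

Answer: 5 steps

r1: -8,3,-8,-8,-8,-8,-8,-8,-8,-8,-8,-8,-8,-8,-8,-8
r3: 0,6,2,3,4,5,6,7,8,9,10,11,12,13,14,15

steps = 5; useful = 48; efficiency = 48/80 = 3/5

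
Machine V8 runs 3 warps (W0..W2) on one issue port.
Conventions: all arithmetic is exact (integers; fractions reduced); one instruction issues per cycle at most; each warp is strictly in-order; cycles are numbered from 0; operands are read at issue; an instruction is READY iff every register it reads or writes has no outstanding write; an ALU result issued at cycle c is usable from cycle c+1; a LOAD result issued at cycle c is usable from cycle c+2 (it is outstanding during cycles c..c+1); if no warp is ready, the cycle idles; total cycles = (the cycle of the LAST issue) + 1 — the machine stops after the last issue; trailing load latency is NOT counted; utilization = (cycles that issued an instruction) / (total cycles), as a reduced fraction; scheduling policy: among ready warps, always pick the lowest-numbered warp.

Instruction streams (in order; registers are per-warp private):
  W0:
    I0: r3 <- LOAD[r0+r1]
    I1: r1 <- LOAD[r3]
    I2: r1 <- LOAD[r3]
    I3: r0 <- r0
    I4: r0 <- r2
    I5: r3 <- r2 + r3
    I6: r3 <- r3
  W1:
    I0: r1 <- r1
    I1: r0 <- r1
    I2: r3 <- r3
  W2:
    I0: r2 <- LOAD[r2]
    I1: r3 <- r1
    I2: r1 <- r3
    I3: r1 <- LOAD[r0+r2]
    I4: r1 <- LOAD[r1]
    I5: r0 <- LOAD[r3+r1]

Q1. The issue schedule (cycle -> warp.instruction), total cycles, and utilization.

cycle 0: W0.I0
cycle 1: W1.I0
cycle 2: W0.I1
cycle 3: W1.I1
cycle 4: W0.I2
cycle 5: W0.I3
cycle 6: W0.I4
cycle 7: W0.I5
cycle 8: W0.I6
cycle 9: W1.I2
cycle 10: W2.I0
cycle 11: W2.I1
cycle 12: W2.I2
cycle 13: W2.I3
cycle 14: idle
cycle 15: W2.I4
cycle 16: idle
cycle 17: W2.I5

Answer: 18 cycles, utilization 8/9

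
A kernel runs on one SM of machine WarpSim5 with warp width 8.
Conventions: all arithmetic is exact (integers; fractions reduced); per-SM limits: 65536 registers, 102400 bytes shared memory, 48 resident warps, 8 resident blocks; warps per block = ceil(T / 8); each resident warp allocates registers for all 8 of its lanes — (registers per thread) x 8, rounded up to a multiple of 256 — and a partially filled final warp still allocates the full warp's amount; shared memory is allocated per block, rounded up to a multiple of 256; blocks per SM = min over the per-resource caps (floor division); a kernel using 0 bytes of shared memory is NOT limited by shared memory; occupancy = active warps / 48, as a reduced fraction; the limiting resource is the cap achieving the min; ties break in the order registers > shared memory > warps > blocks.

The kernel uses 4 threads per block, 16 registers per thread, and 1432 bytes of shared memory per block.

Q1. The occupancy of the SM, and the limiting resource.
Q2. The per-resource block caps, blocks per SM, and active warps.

Answer: occupancy 1/6, limited by blocks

registers: 256 blocks
shared memory: 66 blocks
warps: 48 blocks
blocks: 8 blocks

Answer: 8 blocks, 8 active warps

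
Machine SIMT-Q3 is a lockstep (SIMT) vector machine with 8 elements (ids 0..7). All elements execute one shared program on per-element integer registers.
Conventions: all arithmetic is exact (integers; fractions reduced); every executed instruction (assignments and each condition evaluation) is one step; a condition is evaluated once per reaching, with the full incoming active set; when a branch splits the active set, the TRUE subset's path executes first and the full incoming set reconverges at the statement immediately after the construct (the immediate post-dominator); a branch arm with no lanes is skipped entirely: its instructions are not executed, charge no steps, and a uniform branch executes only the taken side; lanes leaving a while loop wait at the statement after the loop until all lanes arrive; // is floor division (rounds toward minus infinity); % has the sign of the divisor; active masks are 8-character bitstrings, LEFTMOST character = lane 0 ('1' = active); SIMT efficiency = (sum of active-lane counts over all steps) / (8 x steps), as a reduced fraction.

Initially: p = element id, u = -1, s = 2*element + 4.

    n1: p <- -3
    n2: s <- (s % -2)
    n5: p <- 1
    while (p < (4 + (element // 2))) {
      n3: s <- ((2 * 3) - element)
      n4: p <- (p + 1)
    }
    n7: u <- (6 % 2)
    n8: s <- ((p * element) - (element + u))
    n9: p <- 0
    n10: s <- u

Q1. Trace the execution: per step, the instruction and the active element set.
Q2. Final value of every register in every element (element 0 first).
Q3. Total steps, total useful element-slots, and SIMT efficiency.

step 0: p <- -3                      11111111
step 1: s <- (s % -2)                11111111
step 2: p <- 1                       11111111
step 3: eval (p < (4 + (element // 2))) 11111111
step 4: s <- ((2 * 3) - element)     11111111
step 5: p <- (p + 1)                 11111111
step 6: eval (p < (4 + (element // 2))) 11111111
step 7: s <- ((2 * 3) - element)     11111111
step 8: p <- (p + 1)                 11111111
step 9: eval (p < (4 + (element // 2))) 11111111
step 10: s <- ((2 * 3) - element)     11111111
step 11: p <- (p + 1)                 11111111
step 12: eval (p < (4 + (element // 2))) 11111111
step 13: s <- ((2 * 3) - element)     00111111
step 14: p <- (p + 1)                 00111111
step 15: eval (p < (4 + (element // 2))) 00111111
step 16: s <- ((2 * 3) - element)     00001111
step 17: p <- (p + 1)                 00001111
step 18: eval (p < (4 + (element // 2))) 00001111
step 19: s <- ((2 * 3) - element)     00000011
step 20: p <- (p + 1)                 00000011
step 21: eval (p < (4 + (element // 2))) 00000011
step 22: u <- (6 % 2)                 11111111
step 23: s <- ((p * element) - (element + u)) 11111111
step 24: p <- 0                       11111111
step 25: s <- u                       11111111

Answer: 26 steps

p: 0,0,0,0,0,0,0,0
u: 0,0,0,0,0,0,0,0
s: 0,0,0,0,0,0,0,0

steps = 26; useful = 172; efficiency = 172/208 = 43/52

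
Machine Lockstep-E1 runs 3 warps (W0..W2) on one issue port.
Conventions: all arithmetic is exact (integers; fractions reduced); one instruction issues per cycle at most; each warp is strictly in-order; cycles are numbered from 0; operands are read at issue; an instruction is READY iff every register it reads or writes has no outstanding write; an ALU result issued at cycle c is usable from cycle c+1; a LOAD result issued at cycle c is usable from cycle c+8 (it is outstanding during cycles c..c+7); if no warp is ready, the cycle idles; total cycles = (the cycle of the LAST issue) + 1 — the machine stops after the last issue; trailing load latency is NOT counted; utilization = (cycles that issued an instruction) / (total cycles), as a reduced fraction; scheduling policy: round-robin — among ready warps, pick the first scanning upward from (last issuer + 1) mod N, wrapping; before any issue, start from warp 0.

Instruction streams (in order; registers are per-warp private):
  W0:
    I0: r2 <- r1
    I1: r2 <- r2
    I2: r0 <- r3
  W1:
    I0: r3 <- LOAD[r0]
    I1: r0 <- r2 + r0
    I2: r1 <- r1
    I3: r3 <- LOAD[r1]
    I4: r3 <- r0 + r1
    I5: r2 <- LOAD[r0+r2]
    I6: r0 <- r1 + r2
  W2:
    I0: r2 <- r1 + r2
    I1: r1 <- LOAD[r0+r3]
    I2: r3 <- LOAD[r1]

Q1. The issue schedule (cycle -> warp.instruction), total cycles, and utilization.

cycle 0: W0.I0
cycle 1: W1.I0
cycle 2: W2.I0
cycle 3: W0.I1
cycle 4: W1.I1
cycle 5: W2.I1
cycle 6: W0.I2
cycle 7: W1.I2
cycle 8: idle
cycle 9: W1.I3
cycle 10: idle
cycle 11: idle
cycle 12: idle
cycle 13: W2.I2
cycle 14: idle
cycle 15: idle
cycle 16: idle
cycle 17: W1.I4
cycle 18: W1.I5
cycle 19: idle
cycle 20: idle
cycle 21: idle
cycle 22: idle
cycle 23: idle
cycle 24: idle
cycle 25: idle
cycle 26: W1.I6

Answer: 27 cycles, utilization 13/27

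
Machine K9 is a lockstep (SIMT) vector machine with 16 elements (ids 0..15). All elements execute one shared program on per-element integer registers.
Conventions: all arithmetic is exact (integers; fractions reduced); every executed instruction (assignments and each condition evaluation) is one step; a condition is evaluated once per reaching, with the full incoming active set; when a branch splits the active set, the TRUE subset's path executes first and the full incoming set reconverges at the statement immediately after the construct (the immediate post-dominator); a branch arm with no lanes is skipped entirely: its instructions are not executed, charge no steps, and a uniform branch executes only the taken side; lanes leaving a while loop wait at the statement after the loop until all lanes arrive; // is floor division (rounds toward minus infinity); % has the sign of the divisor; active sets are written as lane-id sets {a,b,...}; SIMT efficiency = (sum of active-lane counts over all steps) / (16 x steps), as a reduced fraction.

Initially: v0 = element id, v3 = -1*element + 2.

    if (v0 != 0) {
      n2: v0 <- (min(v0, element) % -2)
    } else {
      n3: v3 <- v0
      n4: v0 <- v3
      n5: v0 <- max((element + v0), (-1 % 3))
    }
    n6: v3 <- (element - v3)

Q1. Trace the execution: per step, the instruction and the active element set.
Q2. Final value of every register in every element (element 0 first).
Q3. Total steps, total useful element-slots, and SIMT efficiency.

step 0: eval (v0 != 0)               {0,1,2,3,4,5,6,7,8,9,10,11,12,13,14,15}
step 1: v0 <- (min(v0, element) % -2) {1,2,3,4,5,6,7,8,9,10,11,12,13,14,15}
step 2: v3 <- v0                     {0}
step 3: v0 <- v3                     {0}
step 4: v0 <- max((element + v0), (-1 % 3)) {0}
step 5: v3 <- (element - v3)         {0,1,2,3,4,5,6,7,8,9,10,11,12,13,14,15}

Answer: 6 steps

v0: 2,-1,0,-1,0,-1,0,-1,0,-1,0,-1,0,-1,0,-1
v3: 0,0,2,4,6,8,10,12,14,16,18,20,22,24,26,28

steps = 6; useful = 50; efficiency = 50/96 = 25/48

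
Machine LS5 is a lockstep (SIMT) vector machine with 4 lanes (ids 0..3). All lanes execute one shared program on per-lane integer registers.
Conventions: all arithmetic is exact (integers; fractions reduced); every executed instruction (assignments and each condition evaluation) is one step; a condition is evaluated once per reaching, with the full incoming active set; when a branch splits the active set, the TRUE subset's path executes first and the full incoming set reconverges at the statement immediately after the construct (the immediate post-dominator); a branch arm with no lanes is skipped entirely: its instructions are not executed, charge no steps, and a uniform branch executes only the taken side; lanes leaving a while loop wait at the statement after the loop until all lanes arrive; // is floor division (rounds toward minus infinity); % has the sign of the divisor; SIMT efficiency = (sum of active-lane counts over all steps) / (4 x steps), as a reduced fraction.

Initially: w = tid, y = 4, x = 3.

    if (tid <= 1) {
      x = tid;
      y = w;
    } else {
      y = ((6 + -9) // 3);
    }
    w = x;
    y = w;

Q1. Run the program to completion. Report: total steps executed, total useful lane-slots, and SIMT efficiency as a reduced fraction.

Answer: 6 steps, 18 useful, 3/4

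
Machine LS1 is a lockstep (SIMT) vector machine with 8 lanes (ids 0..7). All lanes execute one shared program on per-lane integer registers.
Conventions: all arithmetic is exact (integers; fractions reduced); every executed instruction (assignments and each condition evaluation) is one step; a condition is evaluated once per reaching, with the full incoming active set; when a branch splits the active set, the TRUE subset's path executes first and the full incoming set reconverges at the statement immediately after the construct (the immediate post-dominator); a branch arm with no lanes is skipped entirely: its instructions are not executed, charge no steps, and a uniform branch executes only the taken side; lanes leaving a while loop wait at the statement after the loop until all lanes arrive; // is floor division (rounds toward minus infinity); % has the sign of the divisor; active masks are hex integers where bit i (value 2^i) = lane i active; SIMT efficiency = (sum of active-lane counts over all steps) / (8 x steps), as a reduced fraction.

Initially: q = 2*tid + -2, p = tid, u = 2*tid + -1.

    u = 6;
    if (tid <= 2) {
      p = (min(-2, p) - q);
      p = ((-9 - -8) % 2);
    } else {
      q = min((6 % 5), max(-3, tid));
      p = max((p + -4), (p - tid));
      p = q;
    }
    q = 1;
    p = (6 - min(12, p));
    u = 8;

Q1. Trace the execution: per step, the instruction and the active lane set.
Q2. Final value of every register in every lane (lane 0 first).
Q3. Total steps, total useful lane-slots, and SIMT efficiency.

step 0: u <- 6                       0xff
step 1: eval (tid <= 2)              0xff
step 2: p <- (min(-2, p) - q)        0x07
step 3: p <- ((-9 - -8) % 2)         0x07
step 4: q <- min((6 % 5), max(-3, tid)) 0xf8
step 5: p <- max((p + -4), (p - tid)) 0xf8
step 6: p <- q                       0xf8
step 7: q <- 1                       0xff
step 8: p <- (6 - min(12, p))        0xff
step 9: u <- 8                       0xff

Answer: 10 steps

q: 1,1,1,1,1,1,1,1
p: 5,5,5,5,5,5,5,5
u: 8,8,8,8,8,8,8,8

steps = 10; useful = 61; efficiency = 61/80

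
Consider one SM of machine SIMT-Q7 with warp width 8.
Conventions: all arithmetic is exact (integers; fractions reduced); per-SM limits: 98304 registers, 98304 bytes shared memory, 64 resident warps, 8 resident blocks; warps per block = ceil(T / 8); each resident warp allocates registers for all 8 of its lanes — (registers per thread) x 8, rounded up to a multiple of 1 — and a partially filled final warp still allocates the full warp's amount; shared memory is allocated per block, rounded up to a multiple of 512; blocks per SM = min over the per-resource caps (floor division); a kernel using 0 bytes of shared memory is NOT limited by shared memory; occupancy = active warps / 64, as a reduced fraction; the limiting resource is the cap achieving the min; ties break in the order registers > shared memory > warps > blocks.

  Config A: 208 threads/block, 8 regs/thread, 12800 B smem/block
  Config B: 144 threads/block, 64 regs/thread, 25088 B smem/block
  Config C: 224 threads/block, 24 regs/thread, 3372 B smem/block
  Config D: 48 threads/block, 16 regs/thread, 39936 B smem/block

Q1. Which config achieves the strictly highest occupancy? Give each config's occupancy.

occupancies: A 13/16, B 27/32, C 7/8, D 3/16

Answer: C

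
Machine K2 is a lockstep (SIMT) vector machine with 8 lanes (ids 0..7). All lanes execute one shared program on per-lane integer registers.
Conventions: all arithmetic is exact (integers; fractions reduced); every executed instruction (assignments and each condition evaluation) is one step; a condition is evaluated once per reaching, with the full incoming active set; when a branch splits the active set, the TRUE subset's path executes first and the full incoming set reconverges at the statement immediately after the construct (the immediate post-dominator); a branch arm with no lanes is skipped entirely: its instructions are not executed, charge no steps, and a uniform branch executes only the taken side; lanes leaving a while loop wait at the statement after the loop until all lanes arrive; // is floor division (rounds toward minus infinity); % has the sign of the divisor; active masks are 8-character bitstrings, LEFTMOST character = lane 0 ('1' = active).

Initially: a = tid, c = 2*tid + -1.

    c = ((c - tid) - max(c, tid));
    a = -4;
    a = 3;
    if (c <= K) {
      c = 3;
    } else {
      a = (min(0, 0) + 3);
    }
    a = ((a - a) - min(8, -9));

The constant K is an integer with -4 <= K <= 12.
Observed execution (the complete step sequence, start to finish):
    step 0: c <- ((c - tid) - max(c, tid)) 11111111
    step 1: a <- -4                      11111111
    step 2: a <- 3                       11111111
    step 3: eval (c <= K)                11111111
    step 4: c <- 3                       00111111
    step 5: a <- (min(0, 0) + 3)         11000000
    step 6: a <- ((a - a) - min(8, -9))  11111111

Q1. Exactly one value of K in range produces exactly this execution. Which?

Answer: K = -2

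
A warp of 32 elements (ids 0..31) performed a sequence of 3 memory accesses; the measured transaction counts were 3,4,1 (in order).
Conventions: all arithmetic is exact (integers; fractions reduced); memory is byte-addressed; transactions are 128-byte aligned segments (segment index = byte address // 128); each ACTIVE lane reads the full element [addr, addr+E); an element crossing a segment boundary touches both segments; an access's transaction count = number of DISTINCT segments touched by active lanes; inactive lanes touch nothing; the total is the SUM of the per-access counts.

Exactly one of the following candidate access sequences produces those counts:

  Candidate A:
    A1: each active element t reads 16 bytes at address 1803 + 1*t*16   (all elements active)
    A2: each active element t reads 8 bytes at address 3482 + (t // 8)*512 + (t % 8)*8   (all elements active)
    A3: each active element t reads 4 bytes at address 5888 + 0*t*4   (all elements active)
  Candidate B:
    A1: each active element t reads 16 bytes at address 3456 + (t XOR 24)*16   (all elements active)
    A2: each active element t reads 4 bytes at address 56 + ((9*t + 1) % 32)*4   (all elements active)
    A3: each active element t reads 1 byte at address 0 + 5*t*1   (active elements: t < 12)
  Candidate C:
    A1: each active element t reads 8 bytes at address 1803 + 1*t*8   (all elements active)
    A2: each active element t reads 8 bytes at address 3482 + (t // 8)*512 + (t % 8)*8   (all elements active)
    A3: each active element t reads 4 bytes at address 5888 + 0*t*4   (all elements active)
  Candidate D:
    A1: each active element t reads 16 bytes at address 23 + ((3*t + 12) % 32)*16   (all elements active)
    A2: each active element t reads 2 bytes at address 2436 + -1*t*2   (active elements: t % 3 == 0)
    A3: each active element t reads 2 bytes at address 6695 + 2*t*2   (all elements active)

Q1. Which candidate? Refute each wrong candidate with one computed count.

A: A1 gives 5 transactions, not 3
B: A1 gives 4 transactions, not 3
D: A1 gives 5 transactions, not 3
C: all counts match (3,4,1)

Answer: C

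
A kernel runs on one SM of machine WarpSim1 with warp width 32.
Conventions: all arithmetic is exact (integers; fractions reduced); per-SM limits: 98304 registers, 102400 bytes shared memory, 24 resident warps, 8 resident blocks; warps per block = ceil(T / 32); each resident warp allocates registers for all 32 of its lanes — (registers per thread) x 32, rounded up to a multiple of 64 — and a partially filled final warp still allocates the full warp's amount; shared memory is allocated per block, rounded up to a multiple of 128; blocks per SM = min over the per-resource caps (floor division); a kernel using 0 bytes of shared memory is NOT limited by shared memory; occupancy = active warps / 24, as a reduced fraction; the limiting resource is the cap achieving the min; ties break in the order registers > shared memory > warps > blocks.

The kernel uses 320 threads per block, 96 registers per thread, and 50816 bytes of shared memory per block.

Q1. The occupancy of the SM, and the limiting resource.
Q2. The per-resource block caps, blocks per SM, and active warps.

Answer: occupancy 5/6, limited by shared memory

registers: 3 blocks
shared memory: 2 blocks
warps: 2 blocks
blocks: 8 blocks

Answer: 2 blocks, 20 active warps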